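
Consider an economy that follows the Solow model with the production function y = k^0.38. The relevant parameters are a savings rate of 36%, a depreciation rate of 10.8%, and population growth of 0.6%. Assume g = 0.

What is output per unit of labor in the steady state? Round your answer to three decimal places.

y* = 2.023

At the steady state, Δk = 0, so s·k^α = (n + δ)·k.
Rearranging, k^(1−α) = s / (n + δ).
k^0.62 = 0.36 / (0.006 + 0.108) = 0.36 / 0.114 = 3.1579
k* = 3.1579^(1/0.62) ≈ 6.3897
y* = (k*)^α = 6.3897^0.38 ≈ 2.0234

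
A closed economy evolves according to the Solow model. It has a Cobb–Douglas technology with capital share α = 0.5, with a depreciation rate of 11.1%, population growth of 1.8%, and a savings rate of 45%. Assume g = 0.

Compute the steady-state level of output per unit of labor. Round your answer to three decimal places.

y* = 3.488

In steady state, investment equals break-even investment: s·k^α = (n + δ)·k.
Dividing both sides by k: k^(1−α) = s / (n + δ).
k^0.5 = 0.45 / (0.018 + 0.111) = 0.45 / 0.129 = 3.4884
k* = 3.4884^(1/0.5) ≈ 12.1689
y* = (k*)^α = 12.1689^0.5 ≈ 3.4884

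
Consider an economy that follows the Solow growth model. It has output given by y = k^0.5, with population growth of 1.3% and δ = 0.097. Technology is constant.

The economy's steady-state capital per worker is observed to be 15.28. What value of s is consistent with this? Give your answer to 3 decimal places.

s ≈ 0.430

At the steady state, Δk = 0, so s·k^α = (n + δ)·k.
So s / (n + δ) = (k*)^(1−α) = 15.28^0.5 = 3.9090.
Therefore s = 3.9090 × (n + δ) = 3.9090 × 0.110 = 0.4300.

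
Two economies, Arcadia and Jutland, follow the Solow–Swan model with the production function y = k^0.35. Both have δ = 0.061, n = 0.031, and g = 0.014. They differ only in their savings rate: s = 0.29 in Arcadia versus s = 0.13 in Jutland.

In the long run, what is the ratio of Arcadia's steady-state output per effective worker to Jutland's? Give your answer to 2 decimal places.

Steady-state y* = [s/(n + g + δ)]^(α/(1−α)), so the ratio is [ (s_A/(n + g + δ)_A) / (s_J/(n + g + δ)_J) ]^0.5385.
s_A/(n + g + δ)_A = 0.29/0.106 = 2.7358; s_J/(n + g + δ)_J = 0.13/0.106 = 1.2264.
Ratio = (2.7358/1.2264)^0.5385 = 2.2308^0.5385 ≈ 1.5404

y*_A / y*_J ≈ 1.54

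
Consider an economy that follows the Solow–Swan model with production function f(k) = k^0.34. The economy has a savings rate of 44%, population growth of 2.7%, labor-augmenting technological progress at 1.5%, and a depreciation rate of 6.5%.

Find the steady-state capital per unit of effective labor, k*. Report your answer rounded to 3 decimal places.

At the steady state, Δk = 0, so s·k^α = (n + g + δ)·k.
Dividing both sides by k: k^(1−α) = s / (n + g + δ).
k^0.66 = 0.44 / (0.027 + 0.015 + 0.065) = 0.44 / 0.107 = 4.1121
k* = 4.1121^(1/0.66) ≈ 8.5192

k* = 8.519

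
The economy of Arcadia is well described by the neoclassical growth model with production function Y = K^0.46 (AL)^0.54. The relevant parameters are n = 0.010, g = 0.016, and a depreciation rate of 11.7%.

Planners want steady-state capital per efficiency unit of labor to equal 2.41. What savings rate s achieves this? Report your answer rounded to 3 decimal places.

At the steady state, Δk = 0, so s·k^α = (n + g + δ)·k.
So s / (n + g + δ) = (k*)^(1−α) = 2.41^0.54 = 1.6080.
Therefore s = 1.6080 × (n + g + δ) = 1.6080 × 0.143 = 0.2299.

s ≈ 0.230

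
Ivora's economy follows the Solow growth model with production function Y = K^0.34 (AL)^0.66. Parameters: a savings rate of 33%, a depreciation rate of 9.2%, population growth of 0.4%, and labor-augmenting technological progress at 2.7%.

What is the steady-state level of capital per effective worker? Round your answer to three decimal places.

At the steady state, Δk = 0, so s·k^α = (n + g + δ)·k.
Rearranging, k^(1−α) = s / (n + g + δ).
k^0.66 = 0.33 / (0.004 + 0.027 + 0.092) = 0.33 / 0.123 = 2.6829
k* = 2.6829^(1/0.66) ≈ 4.4607

k* = 4.461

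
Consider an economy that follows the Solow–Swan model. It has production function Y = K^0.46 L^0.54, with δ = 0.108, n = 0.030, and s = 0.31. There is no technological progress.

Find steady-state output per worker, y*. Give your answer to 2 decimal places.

y* = 1.99

In steady state, investment equals break-even investment: s·k^α = (n + δ)·k.
Rearranging, k^(1−α) = s / (n + δ).
k^0.54 = 0.31 / (0.030 + 0.108) = 0.31 / 0.138 = 2.2464
k* = 2.2464^(1/0.54) ≈ 4.4761
y* = (k*)^α = 4.4761^0.46 ≈ 1.9926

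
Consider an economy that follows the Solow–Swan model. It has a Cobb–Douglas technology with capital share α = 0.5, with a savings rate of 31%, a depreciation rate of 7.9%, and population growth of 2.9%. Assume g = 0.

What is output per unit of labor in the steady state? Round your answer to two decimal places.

Steady state requires s·f(k) = (n + δ)·k, i.e. s·k^α = (n + δ)·k.
Dividing both sides by k: k^(1−α) = s / (n + δ).
k^0.5 = 0.31 / (0.029 + 0.079) = 0.31 / 0.108 = 2.8704
k* = 2.8704^(1/0.5) ≈ 8.2392
y* = (k*)^α = 8.2392^0.5 ≈ 2.8704

y* = 2.87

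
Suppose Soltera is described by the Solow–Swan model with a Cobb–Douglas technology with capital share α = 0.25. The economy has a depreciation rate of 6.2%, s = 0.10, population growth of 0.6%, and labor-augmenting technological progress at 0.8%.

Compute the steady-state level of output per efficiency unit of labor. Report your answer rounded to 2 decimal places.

y* = 1.10

In steady state, investment equals break-even investment: s·k^α = (n + g + δ)·k.
Dividing both sides by k: k^(1−α) = s / (n + g + δ).
k^0.75 = 0.10 / (0.006 + 0.008 + 0.062) = 0.10 / 0.076 = 1.3158
k* = 1.3158^(1/0.75) ≈ 1.4418
y* = (k*)^α = 1.4418^0.25 ≈ 1.0958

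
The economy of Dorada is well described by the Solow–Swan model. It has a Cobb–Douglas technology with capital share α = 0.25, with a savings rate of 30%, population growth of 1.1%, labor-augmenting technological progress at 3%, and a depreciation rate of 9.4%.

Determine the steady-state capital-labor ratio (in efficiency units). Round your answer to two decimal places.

At the steady state, Δk = 0, so s·k^α = (n + g + δ)·k.
Rearranging, k^(1−α) = s / (n + g + δ).
k^0.75 = 0.30 / (0.011 + 0.030 + 0.094) = 0.30 / 0.135 = 2.2222
k* = 2.2222^(1/0.75) ≈ 2.8999

k* ≈ 2.90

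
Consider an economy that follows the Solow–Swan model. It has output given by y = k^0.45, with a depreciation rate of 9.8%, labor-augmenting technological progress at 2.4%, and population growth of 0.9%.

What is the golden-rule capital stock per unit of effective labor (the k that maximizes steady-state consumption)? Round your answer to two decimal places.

The golden rule sets f'(k) = n + g + δ, i.e. α·k^(α−1) = n + g + δ.
So k^(1−α) = α / (n + g + δ) = 0.45 / 0.131 = 3.4351.
k_gold = 3.4351^(1/0.55) ≈ 9.4283

k_gold ≈ 9.43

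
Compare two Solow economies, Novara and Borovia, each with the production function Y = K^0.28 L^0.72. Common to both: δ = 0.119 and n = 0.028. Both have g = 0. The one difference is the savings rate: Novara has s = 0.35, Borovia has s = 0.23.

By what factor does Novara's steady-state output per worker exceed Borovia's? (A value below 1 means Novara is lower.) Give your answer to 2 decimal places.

Steady-state y* = [s/(n + δ)]^(α/(1−α)), so the ratio is [ (s_N/(n + δ)_N) / (s_B/(n + δ)_B) ]^0.3889.
s_N/(n + δ)_N = 0.35/0.147 = 2.3810; s_B/(n + δ)_B = 0.23/0.147 = 1.5646.
Ratio = (2.3810/1.5646)^0.3889 = 1.5218^0.3889 ≈ 1.1774

ratio ≈ 1.18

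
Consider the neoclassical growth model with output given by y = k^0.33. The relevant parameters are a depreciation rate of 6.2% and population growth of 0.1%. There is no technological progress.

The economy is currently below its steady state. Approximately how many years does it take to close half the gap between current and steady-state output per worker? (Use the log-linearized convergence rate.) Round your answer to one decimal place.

Near the steady state the convergence rate is λ = (1 − α)(n + δ).
λ = (1 − 0.33) × 0.063 = 0.67 × 0.063 = 0.04221
Half-life = ln 2 / λ = 0.6931 / 0.04221 ≈ 16.42 years

about 16.4 years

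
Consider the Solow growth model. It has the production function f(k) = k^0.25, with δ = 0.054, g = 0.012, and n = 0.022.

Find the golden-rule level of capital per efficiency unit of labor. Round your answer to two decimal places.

The golden rule sets f'(k) = n + g + δ, i.e. α·k^(α−1) = n + g + δ.
So k^(1−α) = α / (n + g + δ) = 0.25 / 0.088 = 2.8409.
k_gold = 2.8409^(1/0.75) ≈ 4.0235

k_gold ≈ 4.02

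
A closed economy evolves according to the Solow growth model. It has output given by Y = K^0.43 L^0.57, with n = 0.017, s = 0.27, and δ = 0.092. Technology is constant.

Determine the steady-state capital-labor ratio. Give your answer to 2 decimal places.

k* = 4.91

Steady state requires s·f(k) = (n + δ)·k, i.e. s·k^α = (n + δ)·k.
Dividing both sides by k: k^(1−α) = s / (n + δ).
k^0.57 = 0.27 / (0.017 + 0.092) = 0.27 / 0.109 = 2.4771
k* = 2.4771^(1/0.57) ≈ 4.9105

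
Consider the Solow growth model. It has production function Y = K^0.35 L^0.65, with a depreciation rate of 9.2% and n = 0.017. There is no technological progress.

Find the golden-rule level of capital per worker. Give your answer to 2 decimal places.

The golden rule sets f'(k) = n + δ, i.e. α·k^(α−1) = n + δ.
So k^(1−α) = α / (n + δ) = 0.35 / 0.109 = 3.2110.
k_gold = 3.2110^(1/0.65) ≈ 6.0179

k_gold ≈ 6.02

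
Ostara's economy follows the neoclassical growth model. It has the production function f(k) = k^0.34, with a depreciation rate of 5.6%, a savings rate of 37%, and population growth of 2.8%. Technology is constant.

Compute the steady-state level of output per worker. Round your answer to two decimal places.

Steady state requires s·f(k) = (n + δ)·k, i.e. s·k^α = (n + δ)·k.
Rearranging, k^(1−α) = s / (n + δ).
k^0.66 = 0.37 / (0.028 + 0.056) = 0.37 / 0.084 = 4.4048
k* = 4.4048^(1/0.66) ≈ 9.4547
y* = (k*)^α = 9.4547^0.34 ≈ 2.1464

y* ≈ 2.15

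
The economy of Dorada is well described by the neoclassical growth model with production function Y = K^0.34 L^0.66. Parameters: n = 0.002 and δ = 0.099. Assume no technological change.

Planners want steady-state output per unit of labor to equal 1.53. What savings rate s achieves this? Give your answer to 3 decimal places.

s ≈ 0.231

In steady state, investment equals break-even investment: s·k^α = (n + δ)·k.
Since y* = [s/(n + δ)]^(α/(1−α)), we have s/(n + δ) = (y*)^((1−α)/α) = 1.53^1.9412 = 2.2831.
Therefore s = 2.2831 × (n + δ) = 2.2831 × 0.101 = 0.2306.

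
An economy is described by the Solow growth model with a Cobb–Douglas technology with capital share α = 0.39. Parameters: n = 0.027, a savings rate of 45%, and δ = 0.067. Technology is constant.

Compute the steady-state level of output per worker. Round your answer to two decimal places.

At the steady state, Δk = 0, so s·k^α = (n + δ)·k.
Dividing both sides by k: k^(1−α) = s / (n + δ).
k^0.61 = 0.45 / (0.027 + 0.067) = 0.45 / 0.094 = 4.7872
k* = 4.7872^(1/0.61) ≈ 13.0283
y* = (k*)^α = 13.0283^0.39 ≈ 2.7215

y* ≈ 2.72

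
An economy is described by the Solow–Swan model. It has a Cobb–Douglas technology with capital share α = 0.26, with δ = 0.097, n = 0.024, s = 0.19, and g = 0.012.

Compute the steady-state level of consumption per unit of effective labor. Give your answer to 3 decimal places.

Steady state requires s·f(k) = (n + g + δ)·k, i.e. s·k^α = (n + g + δ)·k.
Rearranging, k^(1−α) = s / (n + g + δ).
k^0.74 = 0.19 / (0.024 + 0.012 + 0.097) = 0.19 / 0.133 = 1.4286
k* = 1.4286^(1/0.74) ≈ 1.6193
y* = (k*)^α = 1.6193^0.26 ≈ 1.1335
c* = (1 − s)·y* = (1 − 0.19) × 1.1335 ≈ 0.9181

c* = 0.918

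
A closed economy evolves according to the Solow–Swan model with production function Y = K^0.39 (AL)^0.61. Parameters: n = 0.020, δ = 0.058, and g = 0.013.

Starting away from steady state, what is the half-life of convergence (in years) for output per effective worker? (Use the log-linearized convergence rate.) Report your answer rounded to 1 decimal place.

half-life ≈ 12.5 years

Near the steady state the convergence rate is λ = (1 − α)(n + g + δ).
λ = (1 − 0.39) × 0.091 = 0.61 × 0.091 = 0.05551
Half-life = ln 2 / λ = 0.6931 / 0.05551 ≈ 12.49 years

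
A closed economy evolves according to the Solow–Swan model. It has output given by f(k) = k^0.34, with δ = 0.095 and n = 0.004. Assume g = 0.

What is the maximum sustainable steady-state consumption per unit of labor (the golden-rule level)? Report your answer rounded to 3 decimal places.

At the golden rule, f'(k) = n + δ, so α·k^(α−1) = n + δ and k_gold = (α/(n + δ))^(1/(1−α)).
k_gold = (0.34/0.099)^(1/0.66) = 3.4343^1.5152 ≈ 6.4849
c_gold = f(k_gold) − (n + δ)·k_gold = 1.8882 − 0.099×6.4849 ≈ 1.2462

c_gold ≈ 1.246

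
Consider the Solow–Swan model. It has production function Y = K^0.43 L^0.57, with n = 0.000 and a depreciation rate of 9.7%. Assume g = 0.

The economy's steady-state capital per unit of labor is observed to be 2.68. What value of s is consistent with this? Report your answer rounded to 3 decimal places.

At the steady state, Δk = 0, so s·k^α = (n + δ)·k.
So s / (n + δ) = (k*)^(1−α) = 2.68^0.57 = 1.7540.
Therefore s = 1.7540 × (n + δ) = 1.7540 × 0.097 = 0.1701.

s ≈ 0.170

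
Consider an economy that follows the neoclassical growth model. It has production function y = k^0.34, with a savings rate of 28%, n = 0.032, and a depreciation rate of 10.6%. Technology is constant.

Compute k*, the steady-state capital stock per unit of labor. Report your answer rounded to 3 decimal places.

In steady state, investment equals break-even investment: s·k^α = (n + δ)·k.
Rearranging, k^(1−α) = s / (n + δ).
k^0.66 = 0.28 / (0.032 + 0.106) = 0.28 / 0.138 = 2.0290
k* = 2.0290^(1/0.66) ≈ 2.9213

k* ≈ 2.921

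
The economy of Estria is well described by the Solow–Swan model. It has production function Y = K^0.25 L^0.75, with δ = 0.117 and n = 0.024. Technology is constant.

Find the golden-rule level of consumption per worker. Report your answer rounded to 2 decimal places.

c_gold ≈ 0.91

At the golden rule, f'(k) = n + δ, so α·k^(α−1) = n + δ and k_gold = (α/(n + δ))^(1/(1−α)).
k_gold = (0.25/0.141)^(1/0.75) = 1.7730^1.3333 ≈ 2.1459
c_gold = f(k_gold) − (n + δ)·k_gold = 1.2103 − 0.141×2.1459 ≈ 0.9077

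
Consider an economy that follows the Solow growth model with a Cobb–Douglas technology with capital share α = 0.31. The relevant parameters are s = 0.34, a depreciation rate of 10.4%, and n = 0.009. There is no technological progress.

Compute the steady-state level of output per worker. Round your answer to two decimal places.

y* ≈ 1.64

At the steady state, Δk = 0, so s·k^α = (n + δ)·k.
Rearranging, k^(1−α) = s / (n + δ).
k^0.69 = 0.34 / (0.009 + 0.104) = 0.34 / 0.113 = 3.0088
k* = 3.0088^(1/0.69) ≈ 4.9354
y* = (k*)^α = 4.9354^0.31 ≈ 1.6403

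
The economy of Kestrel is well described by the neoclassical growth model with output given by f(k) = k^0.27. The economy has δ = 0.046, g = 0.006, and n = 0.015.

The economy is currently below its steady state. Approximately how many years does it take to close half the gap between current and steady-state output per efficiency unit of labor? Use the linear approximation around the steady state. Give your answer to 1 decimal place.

Near the steady state the convergence rate is λ = (1 − α)(n + g + δ).
λ = (1 − 0.27) × 0.067 = 0.73 × 0.067 = 0.04891
Half-life = ln 2 / λ = 0.6931 / 0.04891 ≈ 14.17 years

half-life ≈ 14.2 years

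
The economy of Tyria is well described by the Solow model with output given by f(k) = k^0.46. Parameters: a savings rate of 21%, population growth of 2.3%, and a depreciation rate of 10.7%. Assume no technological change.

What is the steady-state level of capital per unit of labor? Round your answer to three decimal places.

k* ≈ 2.431

At the steady state, Δk = 0, so s·k^α = (n + δ)·k.
Rearranging, k^(1−α) = s / (n + δ).
k^0.54 = 0.21 / (0.023 + 0.107) = 0.21 / 0.130 = 1.6154
k* = 1.6154^(1/0.54) ≈ 2.4305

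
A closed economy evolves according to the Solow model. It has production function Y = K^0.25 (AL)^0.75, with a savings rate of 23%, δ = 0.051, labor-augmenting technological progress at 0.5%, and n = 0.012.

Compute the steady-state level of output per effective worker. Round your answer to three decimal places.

In steady state, investment equals break-even investment: s·k^α = (n + g + δ)·k.
Rearranging, k^(1−α) = s / (n + g + δ).
k^0.75 = 0.23 / (0.012 + 0.005 + 0.051) = 0.23 / 0.068 = 3.3824
k* = 3.3824^(1/0.75) ≈ 5.0773
y* = (k*)^α = 5.0773^0.25 ≈ 1.5011

y* = 1.501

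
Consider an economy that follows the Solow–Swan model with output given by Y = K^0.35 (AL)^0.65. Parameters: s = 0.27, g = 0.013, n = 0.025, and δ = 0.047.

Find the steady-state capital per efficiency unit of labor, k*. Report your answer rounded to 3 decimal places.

At the steady state, Δk = 0, so s·k^α = (n + g + δ)·k.
Dividing both sides by k: k^(1−α) = s / (n + g + δ).
k^0.65 = 0.27 / (0.025 + 0.013 + 0.047) = 0.27 / 0.085 = 3.1765
k* = 3.1765^(1/0.65) ≈ 5.9187

k* ≈ 5.919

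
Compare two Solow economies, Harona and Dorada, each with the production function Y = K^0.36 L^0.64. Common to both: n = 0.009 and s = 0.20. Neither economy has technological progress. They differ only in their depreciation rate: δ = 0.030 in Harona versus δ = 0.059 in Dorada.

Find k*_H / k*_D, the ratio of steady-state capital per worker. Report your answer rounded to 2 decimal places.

Steady-state k* = [s/(n + δ)]^(1/(1−α)), so the ratio is [ (s_H/(n + δ)_H) / (s_D/(n + δ)_D) ]^1.5625.
s_H/(n + δ)_H = 0.20/0.039 = 5.1282; s_D/(n + δ)_D = 0.20/0.068 = 2.9412.
Ratio = (5.1282/2.9412)^1.5625 = 1.7436^1.5625 ≈ 2.3838

ratio ≈ 2.38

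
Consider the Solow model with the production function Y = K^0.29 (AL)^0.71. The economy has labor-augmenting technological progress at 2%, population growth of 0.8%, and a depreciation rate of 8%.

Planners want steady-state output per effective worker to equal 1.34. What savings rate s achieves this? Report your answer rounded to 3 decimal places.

s ≈ 0.221

At the steady state, Δk = 0, so s·k^α = (n + g + δ)·k.
Since y* = [s/(n + g + δ)]^(α/(1−α)), we have s/(n + g + δ) = (y*)^((1−α)/α) = 1.34^2.4483 = 2.0473.
Therefore s = 2.0473 × (n + g + δ) = 2.0473 × 0.108 = 0.2211.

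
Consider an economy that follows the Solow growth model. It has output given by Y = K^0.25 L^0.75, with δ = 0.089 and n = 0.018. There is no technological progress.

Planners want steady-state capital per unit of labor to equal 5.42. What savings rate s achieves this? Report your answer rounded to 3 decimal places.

At the steady state, Δk = 0, so s·k^α = (n + δ)·k.
So s / (n + δ) = (k*)^(1−α) = 5.42^0.75 = 3.5522.
Therefore s = 3.5522 × (n + δ) = 3.5522 × 0.107 = 0.3801.

s ≈ 0.380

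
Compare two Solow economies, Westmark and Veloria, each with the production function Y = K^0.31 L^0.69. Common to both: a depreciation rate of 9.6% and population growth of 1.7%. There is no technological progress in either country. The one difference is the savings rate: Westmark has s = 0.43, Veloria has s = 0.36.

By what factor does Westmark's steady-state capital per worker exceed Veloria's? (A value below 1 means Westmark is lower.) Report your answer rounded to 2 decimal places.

Steady-state k* = [s/(n + δ)]^(1/(1−α)), so the ratio is [ (s_W/(n + δ)_W) / (s_V/(n + δ)_V) ]^1.4493.
s_W/(n + δ)_W = 0.43/0.113 = 3.8053; s_V/(n + δ)_V = 0.36/0.113 = 3.1858.
Ratio = (3.8053/3.1858)^1.4493 = 1.1945^1.4493 ≈ 1.2938

k*_W / k*_V ≈ 1.29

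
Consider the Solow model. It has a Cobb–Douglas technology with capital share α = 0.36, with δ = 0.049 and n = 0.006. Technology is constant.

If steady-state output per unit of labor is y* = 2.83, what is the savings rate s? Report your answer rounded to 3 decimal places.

s ≈ 0.350

Steady state requires s·f(k) = (n + δ)·k, i.e. s·k^α = (n + δ)·k.
Since y* = [s/(n + δ)]^(α/(1−α)), we have s/(n + δ) = (y*)^((1−α)/α) = 2.83^1.7778 = 6.3560.
Therefore s = 6.3560 × (n + δ) = 6.3560 × 0.055 = 0.3496.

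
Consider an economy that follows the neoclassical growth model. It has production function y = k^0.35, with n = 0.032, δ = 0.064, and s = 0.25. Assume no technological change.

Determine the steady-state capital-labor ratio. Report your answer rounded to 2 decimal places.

k* ≈ 4.36

Steady state requires s·f(k) = (n + δ)·k, i.e. s·k^α = (n + δ)·k.
Dividing both sides by k: k^(1−α) = s / (n + δ).
k^0.65 = 0.25 / (0.032 + 0.064) = 0.25 / 0.096 = 2.6042
k* = 2.6042^(1/0.65) ≈ 4.3601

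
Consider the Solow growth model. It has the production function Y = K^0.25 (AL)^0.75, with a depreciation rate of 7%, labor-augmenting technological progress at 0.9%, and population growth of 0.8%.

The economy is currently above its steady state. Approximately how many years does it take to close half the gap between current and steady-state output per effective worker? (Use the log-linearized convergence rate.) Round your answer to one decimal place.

half-life ≈ 10.6 years

Near the steady state the convergence rate is λ = (1 − α)(n + g + δ).
λ = (1 − 0.25) × 0.087 = 0.75 × 0.087 = 0.06525
Half-life = ln 2 / λ = 0.6931 / 0.06525 ≈ 10.62 years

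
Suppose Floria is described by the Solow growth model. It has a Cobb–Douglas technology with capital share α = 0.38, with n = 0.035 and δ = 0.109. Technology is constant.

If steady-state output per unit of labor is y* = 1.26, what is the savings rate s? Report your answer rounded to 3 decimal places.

s ≈ 0.210

Steady state requires s·f(k) = (n + δ)·k, i.e. s·k^α = (n + δ)·k.
Since y* = [s/(n + δ)]^(α/(1−α)), we have s/(n + δ) = (y*)^((1−α)/α) = 1.26^1.6316 = 1.4580.
Therefore s = 1.4580 × (n + δ) = 1.4580 × 0.144 = 0.2100.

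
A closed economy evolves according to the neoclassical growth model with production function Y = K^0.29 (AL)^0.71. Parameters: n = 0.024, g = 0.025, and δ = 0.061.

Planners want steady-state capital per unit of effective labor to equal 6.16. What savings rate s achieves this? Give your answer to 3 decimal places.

In steady state, investment equals break-even investment: s·k^α = (n + g + δ)·k.
So s / (n + g + δ) = (k*)^(1−α) = 6.16^0.71 = 3.6358.
Therefore s = 3.6358 × (n + g + δ) = 3.6358 × 0.110 = 0.3999.

s ≈ 0.400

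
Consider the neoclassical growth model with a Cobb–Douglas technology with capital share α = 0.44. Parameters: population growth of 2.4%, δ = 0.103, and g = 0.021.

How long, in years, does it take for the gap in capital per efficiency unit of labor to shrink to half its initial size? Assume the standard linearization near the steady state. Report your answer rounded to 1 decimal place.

half-life ≈ 8.4 years

Near the steady state the convergence rate is λ = (1 − α)(n + g + δ).
λ = (1 − 0.44) × 0.148 = 0.56 × 0.148 = 0.08288
Half-life = ln 2 / λ = 0.6931 / 0.08288 ≈ 8.36 years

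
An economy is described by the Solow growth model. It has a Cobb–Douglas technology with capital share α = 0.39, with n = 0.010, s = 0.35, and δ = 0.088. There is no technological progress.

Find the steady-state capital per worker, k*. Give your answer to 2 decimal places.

k* = 8.06

At the steady state, Δk = 0, so s·k^α = (n + δ)·k.
Rearranging, k^(1−α) = s / (n + δ).
k^0.61 = 0.35 / (0.010 + 0.088) = 0.35 / 0.098 = 3.5714
k* = 3.5714^(1/0.61) ≈ 8.0592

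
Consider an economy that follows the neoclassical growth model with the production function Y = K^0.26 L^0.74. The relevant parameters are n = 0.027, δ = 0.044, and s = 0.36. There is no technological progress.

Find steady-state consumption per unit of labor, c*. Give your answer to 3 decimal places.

In steady state, investment equals break-even investment: s·k^α = (n + δ)·k.
Dividing both sides by k: k^(1−α) = s / (n + δ).
k^0.74 = 0.36 / (0.027 + 0.044) = 0.36 / 0.071 = 5.0704
k* = 5.0704^(1/0.74) ≈ 8.9693
y* = (k*)^α = 8.9693^0.26 ≈ 1.7690
c* = (1 − s)·y* = (1 − 0.36) × 1.7690 ≈ 1.1322

c* = 1.132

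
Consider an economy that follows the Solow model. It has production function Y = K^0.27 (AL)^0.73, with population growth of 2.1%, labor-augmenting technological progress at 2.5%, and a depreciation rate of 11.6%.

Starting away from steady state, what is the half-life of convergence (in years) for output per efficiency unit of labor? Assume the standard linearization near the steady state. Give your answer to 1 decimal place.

t_½ ≈ 5.9 years

Near the steady state the convergence rate is λ = (1 − α)(n + g + δ).
λ = (1 − 0.27) × 0.162 = 0.73 × 0.162 = 0.11826
Half-life = ln 2 / λ = 0.6931 / 0.11826 ≈ 5.86 years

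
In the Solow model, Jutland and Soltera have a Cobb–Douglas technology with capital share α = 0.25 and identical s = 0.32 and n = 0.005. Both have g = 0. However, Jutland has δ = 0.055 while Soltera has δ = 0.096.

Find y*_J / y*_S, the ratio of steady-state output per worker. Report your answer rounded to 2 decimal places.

y*_J / y*_S ≈ 1.19

Steady-state y* = [s/(n + δ)]^(α/(1−α)), so the ratio is [ (s_J/(n + δ)_J) / (s_S/(n + δ)_S) ]^0.3333.
s_J/(n + δ)_J = 0.32/0.060 = 5.3333; s_S/(n + δ)_S = 0.32/0.101 = 3.1683.
Ratio = (5.3333/3.1683)^0.3333 = 1.6833^0.3333 ≈ 1.1895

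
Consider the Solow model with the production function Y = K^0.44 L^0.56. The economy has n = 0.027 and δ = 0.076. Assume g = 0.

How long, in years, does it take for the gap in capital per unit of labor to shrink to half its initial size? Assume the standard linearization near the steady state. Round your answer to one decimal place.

about 12.0 years

Near the steady state the convergence rate is λ = (1 − α)(n + δ).
λ = (1 − 0.44) × 0.103 = 0.56 × 0.103 = 0.05768
Half-life = ln 2 / λ = 0.6931 / 0.05768 ≈ 12.02 years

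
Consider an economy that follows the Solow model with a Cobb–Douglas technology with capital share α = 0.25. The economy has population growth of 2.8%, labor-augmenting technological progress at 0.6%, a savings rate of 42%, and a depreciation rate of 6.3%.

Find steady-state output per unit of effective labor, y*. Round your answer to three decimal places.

At the steady state, Δk = 0, so s·k^α = (n + g + δ)·k.
Rearranging, k^(1−α) = s / (n + g + δ).
k^0.75 = 0.42 / (0.028 + 0.006 + 0.063) = 0.42 / 0.097 = 4.3299
k* = 4.3299^(1/0.75) ≈ 7.0573
y* = (k*)^α = 7.0573^0.25 ≈ 1.6299

y* ≈ 1.630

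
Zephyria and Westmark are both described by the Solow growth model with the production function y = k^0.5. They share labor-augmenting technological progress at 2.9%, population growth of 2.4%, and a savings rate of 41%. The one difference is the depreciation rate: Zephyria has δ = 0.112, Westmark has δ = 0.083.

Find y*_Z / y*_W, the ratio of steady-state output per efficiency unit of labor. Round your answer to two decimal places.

Steady-state y* = [s/(n + g + δ)]^(α/(1−α)), so the ratio is [ (s_Z/(n + g + δ)_Z) / (s_W/(n + g + δ)_W) ]^1.
s_Z/(n + g + δ)_Z = 0.41/0.165 = 2.4848; s_W/(n + g + δ)_W = 0.41/0.136 = 3.0147.
Ratio = (2.4848/3.0147)^1 = 0.8242^1 ≈ 0.8242

y*_Z / y*_W ≈ 0.82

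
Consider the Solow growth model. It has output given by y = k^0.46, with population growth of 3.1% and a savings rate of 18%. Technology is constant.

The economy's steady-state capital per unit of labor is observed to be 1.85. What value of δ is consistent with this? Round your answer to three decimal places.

At the steady state, Δk = 0, so s·k^α = (n + δ)·k.
So s / (n + δ) = (k*)^(1−α) = 1.85^0.54 = 1.3940.
Therefore n + δ = s / 1.3940 = 0.18 / 1.3940 = 0.1291, so δ = 0.1291 − 0.031 = 0.0981.

δ ≈ 0.098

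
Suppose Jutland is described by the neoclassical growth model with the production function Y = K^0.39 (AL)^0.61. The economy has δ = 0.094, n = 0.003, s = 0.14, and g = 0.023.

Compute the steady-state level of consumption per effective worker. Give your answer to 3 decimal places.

At the steady state, Δk = 0, so s·k^α = (n + g + δ)·k.
Rearranging, k^(1−α) = s / (n + g + δ).
k^0.61 = 0.14 / (0.003 + 0.023 + 0.094) = 0.14 / 0.120 = 1.1667
k* = 1.1667^(1/0.61) ≈ 1.2876
y* = (k*)^α = 1.2876^0.39 ≈ 1.1036
c* = (1 − s)·y* = (1 − 0.14) × 1.1036 ≈ 0.9491

c* ≈ 0.949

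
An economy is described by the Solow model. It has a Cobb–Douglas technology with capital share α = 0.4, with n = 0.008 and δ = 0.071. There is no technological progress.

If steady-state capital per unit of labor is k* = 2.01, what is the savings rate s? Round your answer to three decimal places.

At the steady state, Δk = 0, so s·k^α = (n + δ)·k.
So s / (n + δ) = (k*)^(1−α) = 2.01^0.6 = 1.5203.
Therefore s = 1.5203 × (n + δ) = 1.5203 × 0.079 = 0.1201.

s ≈ 0.120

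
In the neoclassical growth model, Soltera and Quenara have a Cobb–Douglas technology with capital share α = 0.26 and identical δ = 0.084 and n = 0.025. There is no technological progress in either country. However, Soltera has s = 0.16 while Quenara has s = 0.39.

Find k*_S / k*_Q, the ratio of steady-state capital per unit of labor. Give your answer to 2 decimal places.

k*_S / k*_Q ≈ 0.30

Steady-state k* = [s/(n + δ)]^(1/(1−α)), so the ratio is [ (s_S/(n + δ)_S) / (s_Q/(n + δ)_Q) ]^1.3514.
s_S/(n + δ)_S = 0.16/0.109 = 1.4679; s_Q/(n + δ)_Q = 0.39/0.109 = 3.5780.
Ratio = (1.4679/3.5780)^1.3514 = 0.4103^1.3514 ≈ 0.3000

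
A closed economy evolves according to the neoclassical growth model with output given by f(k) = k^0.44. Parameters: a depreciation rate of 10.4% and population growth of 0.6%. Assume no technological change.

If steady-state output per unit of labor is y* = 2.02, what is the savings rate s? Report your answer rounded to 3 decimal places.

s ≈ 0.269

In steady state, investment equals break-even investment: s·k^α = (n + δ)·k.
Since y* = [s/(n + δ)]^(α/(1−α)), we have s/(n + δ) = (y*)^((1−α)/α) = 2.02^1.2727 = 2.4469.
Therefore s = 2.4469 × (n + δ) = 2.4469 × 0.110 = 0.2692.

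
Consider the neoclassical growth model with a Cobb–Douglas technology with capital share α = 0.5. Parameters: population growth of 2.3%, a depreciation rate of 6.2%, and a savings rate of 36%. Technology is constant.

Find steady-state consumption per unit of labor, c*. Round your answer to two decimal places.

c* ≈ 2.71

Steady state requires s·f(k) = (n + δ)·k, i.e. s·k^α = (n + δ)·k.
Dividing both sides by k: k^(1−α) = s / (n + δ).
k^0.5 = 0.36 / (0.023 + 0.062) = 0.36 / 0.085 = 4.2353
k* = 4.2353^(1/0.5) ≈ 17.9378
y* = (k*)^α = 17.9378^0.5 ≈ 4.2353
c* = (1 − s)·y* = (1 − 0.36) × 4.2353 ≈ 2.7106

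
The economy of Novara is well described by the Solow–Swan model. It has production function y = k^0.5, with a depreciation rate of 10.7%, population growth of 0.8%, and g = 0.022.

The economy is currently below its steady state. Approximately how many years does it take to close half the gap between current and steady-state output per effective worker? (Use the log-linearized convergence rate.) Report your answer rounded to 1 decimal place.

half-life ≈ 10.1 years

Near the steady state the convergence rate is λ = (1 − α)(n + g + δ).
λ = (1 − 0.5) × 0.137 = 0.5 × 0.137 = 0.0685
Half-life = ln 2 / λ = 0.6931 / 0.0685 ≈ 10.12 years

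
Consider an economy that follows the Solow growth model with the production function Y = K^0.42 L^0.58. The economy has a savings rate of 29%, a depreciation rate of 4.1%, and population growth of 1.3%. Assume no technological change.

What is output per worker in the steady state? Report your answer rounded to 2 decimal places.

In steady state, investment equals break-even investment: s·k^α = (n + δ)·k.
Rearranging, k^(1−α) = s / (n + δ).
k^0.58 = 0.29 / (0.013 + 0.041) = 0.29 / 0.054 = 5.3704
k* = 5.3704^(1/0.58) ≈ 18.1398
y* = (k*)^α = 18.1398^0.42 ≈ 3.3777

y* ≈ 3.38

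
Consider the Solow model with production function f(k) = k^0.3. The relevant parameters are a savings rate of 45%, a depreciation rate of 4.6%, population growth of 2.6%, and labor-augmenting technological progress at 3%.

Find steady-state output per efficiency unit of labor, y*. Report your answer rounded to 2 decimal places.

y* = 1.89

At the steady state, Δk = 0, so s·k^α = (n + g + δ)·k.
Dividing both sides by k: k^(1−α) = s / (n + g + δ).
k^0.7 = 0.45 / (0.026 + 0.030 + 0.046) = 0.45 / 0.102 = 4.4118
k* = 4.4118^(1/0.7) ≈ 8.3345
y* = (k*)^α = 8.3345^0.3 ≈ 1.8891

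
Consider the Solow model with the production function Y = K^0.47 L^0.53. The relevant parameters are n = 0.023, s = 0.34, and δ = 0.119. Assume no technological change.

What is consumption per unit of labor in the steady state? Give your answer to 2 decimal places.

In steady state, investment equals break-even investment: s·k^α = (n + δ)·k.
Rearranging, k^(1−α) = s / (n + δ).
k^0.53 = 0.34 / (0.023 + 0.119) = 0.34 / 0.142 = 2.3944
k* = 2.3944^(1/0.53) ≈ 5.1936
y* = (k*)^α = 5.1936^0.47 ≈ 2.1691
c* = (1 − s)·y* = (1 − 0.34) × 2.1691 ≈ 1.4316

c* = 1.43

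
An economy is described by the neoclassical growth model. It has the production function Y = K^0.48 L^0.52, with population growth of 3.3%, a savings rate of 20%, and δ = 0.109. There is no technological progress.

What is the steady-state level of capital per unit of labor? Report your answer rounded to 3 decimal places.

k* = 1.932

In steady state, investment equals break-even investment: s·k^α = (n + δ)·k.
Dividing both sides by k: k^(1−α) = s / (n + δ).
k^0.52 = 0.20 / (0.033 + 0.109) = 0.20 / 0.142 = 1.4085
k* = 1.4085^(1/0.52) ≈ 1.9323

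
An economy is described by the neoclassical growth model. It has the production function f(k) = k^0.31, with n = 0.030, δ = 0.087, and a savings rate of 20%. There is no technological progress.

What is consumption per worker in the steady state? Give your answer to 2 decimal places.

In steady state, investment equals break-even investment: s·k^α = (n + δ)·k.
Rearranging, k^(1−α) = s / (n + δ).
k^0.69 = 0.20 / (0.030 + 0.087) = 0.20 / 0.117 = 1.7094
k* = 1.7094^(1/0.69) ≈ 2.1750
y* = (k*)^α = 2.1750^0.31 ≈ 1.2724
c* = (1 − s)·y* = (1 − 0.20) × 1.2724 ≈ 1.0179

c* ≈ 1.02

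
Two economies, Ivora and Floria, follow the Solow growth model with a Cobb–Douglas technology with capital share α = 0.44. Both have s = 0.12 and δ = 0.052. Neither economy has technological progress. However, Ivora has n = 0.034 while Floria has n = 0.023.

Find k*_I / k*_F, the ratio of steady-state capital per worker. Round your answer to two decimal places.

ratio ≈ 0.78

Steady-state k* = [s/(n + δ)]^(1/(1−α)), so the ratio is [ (s_I/(n + δ)_I) / (s_F/(n + δ)_F) ]^1.7857.
s_I/(n + δ)_I = 0.12/0.086 = 1.3953; s_F/(n + δ)_F = 0.12/0.075 = 1.6000.
Ratio = (1.3953/1.6000)^1.7857 = 0.8721^1.7857 ≈ 0.7832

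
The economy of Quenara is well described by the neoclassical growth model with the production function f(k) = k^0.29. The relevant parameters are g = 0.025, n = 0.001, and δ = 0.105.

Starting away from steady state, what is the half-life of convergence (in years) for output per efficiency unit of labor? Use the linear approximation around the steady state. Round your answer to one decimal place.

half-life ≈ 7.5 years

Near the steady state the convergence rate is λ = (1 − α)(n + g + δ).
λ = (1 − 0.29) × 0.131 = 0.71 × 0.131 = 0.09301
Half-life = ln 2 / λ = 0.6931 / 0.09301 ≈ 7.45 years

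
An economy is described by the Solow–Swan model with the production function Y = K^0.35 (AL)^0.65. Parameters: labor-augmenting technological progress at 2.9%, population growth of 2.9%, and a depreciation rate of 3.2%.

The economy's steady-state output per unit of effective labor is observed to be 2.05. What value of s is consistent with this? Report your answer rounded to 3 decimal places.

s ≈ 0.341

In steady state, investment equals break-even investment: s·k^α = (n + g + δ)·k.
Since y* = [s/(n + g + δ)]^(α/(1−α)), we have s/(n + g + δ) = (y*)^((1−α)/α) = 2.05^1.8571 = 3.7928.
Therefore s = 3.7928 × (n + g + δ) = 3.7928 × 0.090 = 0.3414.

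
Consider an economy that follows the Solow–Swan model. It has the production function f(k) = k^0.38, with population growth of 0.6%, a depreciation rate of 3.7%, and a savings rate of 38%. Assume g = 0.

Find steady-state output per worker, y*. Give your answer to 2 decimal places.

y* = 3.80

Steady state requires s·f(k) = (n + δ)·k, i.e. s·k^α = (n + δ)·k.
Dividing both sides by k: k^(1−α) = s / (n + δ).
k^0.62 = 0.38 / (0.006 + 0.037) = 0.38 / 0.043 = 8.8372
k* = 8.8372^(1/0.62) ≈ 33.5980
y* = (k*)^α = 33.5980^0.38 ≈ 3.8019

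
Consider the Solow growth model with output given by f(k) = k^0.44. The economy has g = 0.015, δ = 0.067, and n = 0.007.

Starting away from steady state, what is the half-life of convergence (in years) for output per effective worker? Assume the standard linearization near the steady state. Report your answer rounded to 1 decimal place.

about 13.9 years

Near the steady state the convergence rate is λ = (1 − α)(n + g + δ).
λ = (1 − 0.44) × 0.089 = 0.56 × 0.089 = 0.04984
Half-life = ln 2 / λ = 0.6931 / 0.04984 ≈ 13.91 years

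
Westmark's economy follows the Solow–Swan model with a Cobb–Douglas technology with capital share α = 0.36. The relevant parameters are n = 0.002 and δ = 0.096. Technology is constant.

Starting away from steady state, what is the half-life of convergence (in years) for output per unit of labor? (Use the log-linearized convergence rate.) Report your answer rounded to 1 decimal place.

Near the steady state the convergence rate is λ = (1 − α)(n + δ).
λ = (1 − 0.36) × 0.098 = 0.64 × 0.098 = 0.06272
Half-life = ln 2 / λ = 0.6931 / 0.06272 ≈ 11.05 years

about 11.1 years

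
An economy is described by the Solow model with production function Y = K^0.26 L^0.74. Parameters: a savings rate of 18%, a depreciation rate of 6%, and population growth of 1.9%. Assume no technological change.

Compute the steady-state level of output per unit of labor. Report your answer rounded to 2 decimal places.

At the steady state, Δk = 0, so s·k^α = (n + δ)·k.
Rearranging, k^(1−α) = s / (n + δ).
k^0.74 = 0.18 / (0.019 + 0.060) = 0.18 / 0.079 = 2.2785
k* = 2.2785^(1/0.74) ≈ 3.0431
y* = (k*)^α = 3.0431^0.26 ≈ 1.3356

y* = 1.34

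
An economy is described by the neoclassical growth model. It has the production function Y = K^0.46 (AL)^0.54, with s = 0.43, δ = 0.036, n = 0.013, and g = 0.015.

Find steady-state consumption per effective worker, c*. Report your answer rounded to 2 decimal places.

Steady state requires s·f(k) = (n + g + δ)·k, i.e. s·k^α = (n + g + δ)·k.
Rearranging, k^(1−α) = s / (n + g + δ).
k^0.54 = 0.43 / (0.013 + 0.015 + 0.036) = 0.43 / 0.064 = 6.7188
k* = 6.7188^(1/0.54) ≈ 34.0425
y* = (k*)^α = 34.0425^0.46 ≈ 5.0668
c* = (1 − s)·y* = (1 − 0.43) × 5.0668 ≈ 2.8881

c* ≈ 2.89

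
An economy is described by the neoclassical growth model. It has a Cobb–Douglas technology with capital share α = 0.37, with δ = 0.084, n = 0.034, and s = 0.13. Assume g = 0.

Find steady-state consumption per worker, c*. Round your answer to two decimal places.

In steady state, investment equals break-even investment: s·k^α = (n + δ)·k.
Rearranging, k^(1−α) = s / (n + δ).
k^0.63 = 0.13 / (0.034 + 0.084) = 0.13 / 0.118 = 1.1017
k* = 1.1017^(1/0.63) ≈ 1.1662
y* = (k*)^α = 1.1662^0.37 ≈ 1.0585
c* = (1 − s)·y* = (1 − 0.13) × 1.0585 ≈ 0.9209

c* = 0.92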